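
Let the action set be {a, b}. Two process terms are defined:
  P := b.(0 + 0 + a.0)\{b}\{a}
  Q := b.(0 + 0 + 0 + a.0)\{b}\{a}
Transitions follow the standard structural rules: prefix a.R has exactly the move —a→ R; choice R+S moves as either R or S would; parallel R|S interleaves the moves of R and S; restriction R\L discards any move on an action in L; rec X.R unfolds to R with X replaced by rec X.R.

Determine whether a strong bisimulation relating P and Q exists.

LTS(P): 2 reachable states
  s0 = b.(0 + 0 + a.0)\{b}\{a} → ··b··> s1
  s1 = (0 + 0 + a.0)\{b}\{a} → stopped
LTS(Q): 2 reachable states
  t0 = b.(0 + 0 + 0 + a.0)\{b}\{a} → ··b··> t1
  t1 = (0 + 0 + 0 + a.0)\{b}\{a} → stopped
Bisimilarity quotient blocks:
  B0 = {s0, t0}
  B1 = {s1, t1}
s0 ∈ B0, t0 ∈ B0 → same block

bisimilar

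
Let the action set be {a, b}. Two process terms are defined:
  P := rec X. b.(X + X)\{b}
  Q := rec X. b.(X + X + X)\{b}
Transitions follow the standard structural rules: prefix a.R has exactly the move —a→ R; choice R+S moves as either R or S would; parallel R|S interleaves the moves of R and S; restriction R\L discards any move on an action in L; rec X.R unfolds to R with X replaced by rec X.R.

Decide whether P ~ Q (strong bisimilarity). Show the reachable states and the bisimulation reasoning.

bisimilar

P's transition system — 2 states:
  m0 = rec X. b.(X + X)\{b} → --b--▸ m1
  m1 = ((rec X. b.(X + X)\{b}) + (rec X. b.(X + X)\{b}))\{b} → deadlocked
Q's transition system — 2 states:
  n0 = rec X. b.(X + X + X)\{b} → --b--▸ n1
  n1 = ((rec X. b.(X + X + X)\{b}) + (rec X. b.(X + X + X)\{b}) + (rec X. b.(X + X + X)\{b}))\{b} → deadlocked
Bisimilarity quotient blocks:
  B0 = {m0, n0}
  B1 = {m1, n1}
m0 ∈ B0, n0 ∈ B0 → same block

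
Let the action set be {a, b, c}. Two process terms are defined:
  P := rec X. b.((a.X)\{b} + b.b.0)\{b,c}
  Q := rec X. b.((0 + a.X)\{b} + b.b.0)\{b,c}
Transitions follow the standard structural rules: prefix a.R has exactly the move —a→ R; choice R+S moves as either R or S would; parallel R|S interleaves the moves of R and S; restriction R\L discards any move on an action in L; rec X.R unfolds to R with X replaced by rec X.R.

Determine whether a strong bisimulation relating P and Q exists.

bisimilar

Reachable graph of P (3 states):
  m0 = rec X. b.((a.X)\{b} + b.b.0)\{b,c} ⊢ =b=> m1
  m1 = ((a.(rec X. b.((a.X)\{b} + b.b.0)\{b,c}))\{b} + b.b.0)\{b,c} ⊢ =a=> m2
  m2 = (rec X. b.((a.X)\{b} + b.b.0)\{b,c})\{b}\{b,c} ⊢ deadlocked
Reachable graph of Q (3 states):
  n0 = rec X. b.((0 + a.X)\{b} + b.b.0)\{b,c} ⊢ =b=> n1
  n1 = ((0 + a.(rec X. b.((0 + a.X)\{b} + b.b.0)\{b,c}))\{b} + b.b.0)\{b,c} ⊢ =a=> n2
  n2 = (rec X. b.((0 + a.X)\{b} + b.b.0)\{b,c})\{b}\{b,c} ⊢ deadlocked
Bisimilarity quotient blocks:
  B0 = {m0, n0}
  B1 = {m1, n1}
  B2 = {m2, n2}
m0 ∈ B0, n0 ∈ B0 → same block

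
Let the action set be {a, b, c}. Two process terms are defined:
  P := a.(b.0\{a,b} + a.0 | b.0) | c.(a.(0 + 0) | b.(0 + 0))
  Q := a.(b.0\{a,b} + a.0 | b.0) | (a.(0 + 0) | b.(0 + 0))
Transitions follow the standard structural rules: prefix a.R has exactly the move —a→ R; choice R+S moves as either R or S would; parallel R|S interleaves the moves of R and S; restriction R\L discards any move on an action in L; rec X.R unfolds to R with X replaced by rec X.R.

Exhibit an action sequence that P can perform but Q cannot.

Reachable graph of P (30 states):
  p0 = a.(b.0\{a,b} + a.0 | b.0) | c.(a.(0 + 0) | b.(0 + 0)) | =a=> p1, =c=> p2
  p1 = (b.0\{a,b} + a.0 | b.0) | c.(a.(0 + 0) | b.(0 + 0)) | =a=> p3, =b=> p4, =b=> p5, =c=> p6
  p2 = a.(b.0\{a,b} + a.0 | b.0) | (a.(0 + 0) | b.(0 + 0)) | =a=> p6, =a=> p7, =b=> p8
  p3 = 0 | b.0 | c.(a.(0 + 0) | b.(0 + 0)) | =b=> p9, =c=> p10
  p4 = 0\{a,b} | c.(a.(0 + 0) | b.(0 + 0)) | =c=> p11
  p5 = a.0 | 0 | c.(a.(0 + 0) | b.(0 + 0)) | =a=> p9, =c=> p12
  p6 = (b.0\{a,b} + a.0 | b.0) | (a.(0 + 0) | b.(0 + 0)) | =a=> p10, =a=> p13, =b=> p11, =b=> p12, =b=> p14
  p7 = a.(b.0\{a,b} + a.0 | b.0) | ((0 + 0) | b.(0 + 0)) | =a=> p13, =b=> p15
  p8 = a.(b.0\{a,b} + a.0 | b.0) | (a.(0 + 0) | (0 + 0)) | =a=> p14, =a=> p15
  p9 = 0 | 0 | c.(a.(0 + 0) | b.(0 + 0)) | =c=> p16
  p10 = 0 | b.0 | (a.(0 + 0) | b.(0 + 0)) | =a=> p17, =b=> p16, =b=> p18
  p11 = 0\{a,b} | (a.(0 + 0) | b.(0 + 0)) | =a=> p19, =b=> p20
  p12 = a.0 | 0 | (a.(0 + 0) | b.(0 + 0)) | =a=> p16, =a=> p21, =b=> p22
  p13 = (b.0\{a,b} + a.0 | b.0) | ((0 + 0) | b.(0 + 0)) | =a=> p17, =b=> p19, =b=> p21, =b=> p23
  p14 = (b.0\{a,b} + a.0 | b.0) | (a.(0 + 0) | (0 + 0)) | =a=> p18, =a=> p23, =b=> p20, =b=> p22
  p15 = a.(b.0\{a,b} + a.0 | b.0) | ((0 + 0) | (0 + 0)) | =a=> p23
  p16 = 0 | 0 | (a.(0 + 0) | b.(0 + 0)) | =a=> p24, =b=> p25
  p17 = 0 | b.0 | ((0 + 0) | b.(0 + 0)) | =b=> p24, =b=> p26
  p18 = 0 | b.0 | (a.(0 + 0) | (0 + 0)) | =a=> p26, =b=> p25
  p19 = 0\{a,b} | ((0 + 0) | b.(0 + 0)) | =b=> p27
  p20 = 0\{a,b} | (a.(0 + 0) | (0 + 0)) | =a=> p27
  p21 = a.0 | 0 | ((0 + 0) | b.(0 + 0)) | =a=> p24, =b=> p28
  p22 = a.0 | 0 | (a.(0 + 0) | (0 + 0)) | =a=> p25, =a=> p28
  p23 = (b.0\{a,b} + a.0 | b.0) | ((0 + 0) | (0 + 0)) | =a=> p26, =b=> p27, =b=> p28
  p24 = 0 | 0 | ((0 + 0) | b.(0 + 0)) | =b=> p29
  p25 = 0 | 0 | (a.(0 + 0) | (0 + 0)) | =a=> p29
  p26 = 0 | b.0 | ((0 + 0) | (0 + 0)) | =b=> p29
  p27 = 0\{a,b} | ((0 + 0) | (0 + 0)) | ·
  p28 = a.0 | 0 | ((0 + 0) | (0 + 0)) | =a=> p29
  p29 = 0 | 0 | ((0 + 0) | (0 + 0)) | ·
Reachable graph of Q (24 states):
  q0 = a.(b.0\{a,b} + a.0 | b.0) | (a.(0 + 0) | b.(0 + 0)) | =a=> q1, =a=> q2, =b=> q3
  q1 = (b.0\{a,b} + a.0 | b.0) | (a.(0 + 0) | b.(0 + 0)) | =a=> q4, =a=> q5, =b=> q6, =b=> q7, =b=> q8
  q2 = a.(b.0\{a,b} + a.0 | b.0) | ((0 + 0) | b.(0 + 0)) | =a=> q4, =b=> q9
  q3 = a.(b.0\{a,b} + a.0 | b.0) | (a.(0 + 0) | (0 + 0)) | =a=> q6, =a=> q9
  q4 = (b.0\{a,b} + a.0 | b.0) | ((0 + 0) | b.(0 + 0)) | =a=> q10, =b=> q11, =b=> q12, =b=> q13
  q5 = 0 | b.0 | (a.(0 + 0) | b.(0 + 0)) | =a=> q10, =b=> q14, =b=> q15
  q6 = (b.0\{a,b} + a.0 | b.0) | (a.(0 + 0) | (0 + 0)) | =a=> q11, =a=> q15, =b=> q16, =b=> q17
  q7 = 0\{a,b} | (a.(0 + 0) | b.(0 + 0)) | =a=> q12, =b=> q16
  q8 = a.0 | 0 | (a.(0 + 0) | b.(0 + 0)) | =a=> q13, =a=> q14, =b=> q17
  q9 = a.(b.0\{a,b} + a.0 | b.0) | ((0 + 0) | (0 + 0)) | =a=> q11
  q10 = 0 | b.0 | ((0 + 0) | b.(0 + 0)) | =b=> q18, =b=> q19
  q11 = (b.0\{a,b} + a.0 | b.0) | ((0 + 0) | (0 + 0)) | =a=> q19, =b=> q20, =b=> q21
  q12 = 0\{a,b} | ((0 + 0) | b.(0 + 0)) | =b=> q20
  q13 = a.0 | 0 | ((0 + 0) | b.(0 + 0)) | =a=> q18, =b=> q21
  q14 = 0 | 0 | (a.(0 + 0) | b.(0 + 0)) | =a=> q18, =b=> q22
  q15 = 0 | b.0 | (a.(0 + 0) | (0 + 0)) | =a=> q19, =b=> q22
  q16 = 0\{a,b} | (a.(0 + 0) | (0 + 0)) | =a=> q20
  q17 = a.0 | 0 | (a.(0 + 0) | (0 + 0)) | =a=> q21, =a=> q22
  q18 = 0 | 0 | ((0 + 0) | b.(0 + 0)) | =b=> q23
  q19 = 0 | b.0 | ((0 + 0) | (0 + 0)) | =b=> q23
  q20 = 0\{a,b} | ((0 + 0) | (0 + 0)) | ·
  q21 = a.0 | 0 | ((0 + 0) | (0 + 0)) | =a=> q23
  q22 = 0 | 0 | (a.(0 + 0) | (0 + 0)) | =a=> q23
  q23 = 0 | 0 | ((0 + 0) | (0 + 0)) | ·
Executing c from P (initial set {p0}):
  [1] c ⇒ {p2}
  ✓ P
Executing c from Q (initial set {q0}):
  [1] c ⇒ ∅  — Q cannot continue

c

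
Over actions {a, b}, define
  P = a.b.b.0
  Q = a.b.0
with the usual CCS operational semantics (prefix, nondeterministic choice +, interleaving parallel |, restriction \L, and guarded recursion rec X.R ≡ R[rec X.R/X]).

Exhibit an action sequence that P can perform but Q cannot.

abb

Reachable graph of P (4 states):
  p0 = a.b.b.0 has moves -a-> p1
  p1 = b.b.0 has moves -b-> p2
  p2 = b.0 has moves -b-> p3
  p3 = 0 has moves ·
Reachable graph of Q (3 states):
  q0 = a.b.0 has moves -a-> q1
  q1 = b.0 has moves -b-> q2
  q2 = 0 has moves ·
Run σ = ⟨abb⟩ on P: start {p0}
  after a @ step 1: {p1}
  after b @ step 2: {p2}
  after b @ step 3: {p3}
  P completes σ.
Run σ = ⟨abb⟩ on Q: start {q0}
  after a @ step 1: {q1}
  after b @ step 2: {q2}
  after b @ step 3: no successor for Q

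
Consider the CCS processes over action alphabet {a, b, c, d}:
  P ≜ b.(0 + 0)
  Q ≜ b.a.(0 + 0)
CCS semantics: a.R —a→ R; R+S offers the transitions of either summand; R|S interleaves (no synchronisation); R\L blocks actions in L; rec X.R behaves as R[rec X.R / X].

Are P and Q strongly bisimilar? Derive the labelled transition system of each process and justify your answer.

Reachable graph of P (2 states):
  s0 = b.(0 + 0) ⊢ —b→ s1
  s1 = 0 + 0 ⊢ (no moves)
Reachable graph of Q (3 states):
  t0 = b.a.(0 + 0) ⊢ —b→ t1
  t1 = a.(0 + 0) ⊢ —a→ t2
  t2 = 0 + 0 ⊢ (no moves)
Bisimilarity quotient blocks:
  B0 = {s0}
  B1 = {s1, t2}
  B2 = {t0}
  B3 = {t1}
s0 ∈ B0, t0 ∈ B2 → different blocks

NO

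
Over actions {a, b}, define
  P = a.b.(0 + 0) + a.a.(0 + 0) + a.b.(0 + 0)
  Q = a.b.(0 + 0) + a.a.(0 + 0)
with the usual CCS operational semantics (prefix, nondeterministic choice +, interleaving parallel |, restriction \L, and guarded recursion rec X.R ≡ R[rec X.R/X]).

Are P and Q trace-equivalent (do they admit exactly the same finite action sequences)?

P's transition system — 4 states:
  s0 = a.b.(0 + 0) + a.a.(0 + 0) + a.b.(0 + 0) ⊢ ··a··> s1, ··a··> s2
  s1 = a.(0 + 0) ⊢ ··a··> s3
  s2 = b.(0 + 0) ⊢ ··b··> s3
  s3 = 0 + 0 ⊢ ·
Q's transition system — 4 states:
  t0 = a.b.(0 + 0) + a.a.(0 + 0) ⊢ ··a··> t1, ··a··> t2
  t1 = a.(0 + 0) ⊢ ··a··> t3
  t2 = b.(0 + 0) ⊢ ··b··> t3
  t3 = 0 + 0 ⊢ ·
Coarsest stable partition (strong bisimilarity classes):
  B0 = {s0, t0}
  B1 = {s1, t1}
  B2 = {s3, t3}
  B3 = {s2, t2}
s0 ∈ B0, t0 ∈ B0 → same block
Bisimilar ⇒ trace-equivalent.

YES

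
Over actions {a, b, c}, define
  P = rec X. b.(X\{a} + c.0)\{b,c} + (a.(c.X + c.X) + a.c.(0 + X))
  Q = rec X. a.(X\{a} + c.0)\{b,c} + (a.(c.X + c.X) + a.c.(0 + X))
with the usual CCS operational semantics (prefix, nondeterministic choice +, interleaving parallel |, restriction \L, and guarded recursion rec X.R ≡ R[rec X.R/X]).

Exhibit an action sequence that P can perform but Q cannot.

P's transition system — 5 states:
  p0 = rec X. b.(X\{a} + c.0)\{b,c} + (a.(c.X + c.X) + a.c.(0 + X)) :: ··a··> p1, ··a··> p2, ··b··> p3
  p1 = c.(0 + (rec X. b.(X\{a} + c.0)\{b,c} + (a.(c.X + c.X) + a.c.(0 + X)))) :: ··c··> p4
  p2 = c.(rec X. b.(X\{a} + c.0)\{b,c} + (a.(c.X + c.X) + a.c.(0 + X))) + c.(rec X. b.(X\{a} + c.0)\{b,c} + (a.(c.X + c.X) + a.c.(0 + X))) :: ··c··> p0
  p3 = ((rec X. b.(X\{a} + c.0)\{b,c} + (a.(c.X + c.X) + a.c.(0 + X)))\{a} + c.0)\{b,c} :: ·
  p4 = 0 + (rec X. b.(X\{a} + c.0)\{b,c} + (a.(c.X + c.X) + a.c.(0 + X))) :: ··a··> p1, ··a··> p2, ··b··> p3
Q's transition system — 5 states:
  q0 = rec X. a.(X\{a} + c.0)\{b,c} + (a.(c.X + c.X) + a.c.(0 + X)) :: ··a··> q1, ··a··> q2, ··a··> q3
  q1 = ((rec X. a.(X\{a} + c.0)\{b,c} + (a.(c.X + c.X) + a.c.(0 + X)))\{a} + c.0)\{b,c} :: ·
  q2 = c.(0 + (rec X. a.(X\{a} + c.0)\{b,c} + (a.(c.X + c.X) + a.c.(0 + X)))) :: ··c··> q4
  q3 = c.(rec X. a.(X\{a} + c.0)\{b,c} + (a.(c.X + c.X) + a.c.(0 + X))) + c.(rec X. a.(X\{a} + c.0)\{b,c} + (a.(c.X + c.X) + a.c.(0 + X))) :: ··c··> q0
  q4 = 0 + (rec X. a.(X\{a} + c.0)\{b,c} + (a.(c.X + c.X) + a.c.(0 + X))) :: ··a··> q1, ··a··> q2, ··a··> q3
Executing b from P (initial set {p0}):
  step 1 (b): {p3}
  ✓ P
Executing b from Q (initial set {q0}):
  step 1 (b): ∅ (Q stuck)

b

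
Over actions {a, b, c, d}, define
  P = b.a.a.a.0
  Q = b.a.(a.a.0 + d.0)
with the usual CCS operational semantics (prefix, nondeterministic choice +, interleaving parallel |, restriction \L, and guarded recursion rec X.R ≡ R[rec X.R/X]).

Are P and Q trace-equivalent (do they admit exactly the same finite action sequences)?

traces(P) ≠ traces(Q) — witness ⟨bad⟩

LTS(P): 5 reachable states
  m0 = b.a.a.a.0 | -b-> m1
  m1 = a.a.a.0 | -a-> m2
  m2 = a.a.0 | -a-> m3
  m3 = a.0 | -a-> m4
  m4 = 0 | deadlocked
LTS(Q): 5 reachable states
  n0 = b.a.(a.a.0 + d.0) | -b-> n1
  n1 = a.(a.a.0 + d.0) | -a-> n2
  n2 = a.a.0 + d.0 | -a-> n3, -d-> n4
  n3 = a.0 | -a-> n4
  n4 = 0 | deadlocked
Run σ = ⟨bad⟩ on Q: start {n0}
  after b @ step 1: {n1}
  after a @ step 2: {n2}
  after d @ step 3: {n4}
  ✓ Q
Run σ = ⟨bad⟩ on P: start {m0}
  after b @ step 1: {m1}
  after a @ step 2: {m2}
  after d @ step 3: no successor for P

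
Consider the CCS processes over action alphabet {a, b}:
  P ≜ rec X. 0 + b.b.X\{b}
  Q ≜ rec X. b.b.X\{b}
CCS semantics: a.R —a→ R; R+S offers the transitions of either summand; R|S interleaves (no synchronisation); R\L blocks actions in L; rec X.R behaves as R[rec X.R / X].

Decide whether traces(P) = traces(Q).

LTS(P): 3 reachable states
  s0 = rec X. 0 + b.b.X\{b} has moves ··b··> s1
  s1 = b.(rec X. 0 + b.b.X\{b})\{b} has moves ··b··> s2
  s2 = (rec X. 0 + b.b.X\{b})\{b} has moves ∅
LTS(Q): 3 reachable states
  t0 = rec X. b.b.X\{b} has moves ··b··> t1
  t1 = b.(rec X. b.b.X\{b})\{b} has moves ··b··> t2
  t2 = (rec X. b.b.X\{b})\{b} has moves ∅
Partition-refinement fixed point:
  B0 = {s0, t0}
  B1 = {s1, t1}
  B2 = {s2, t2}
s0 ∈ B0, t0 ∈ B0 → same block
Bisimilar ⇒ trace-equivalent.

traces(P) = traces(Q)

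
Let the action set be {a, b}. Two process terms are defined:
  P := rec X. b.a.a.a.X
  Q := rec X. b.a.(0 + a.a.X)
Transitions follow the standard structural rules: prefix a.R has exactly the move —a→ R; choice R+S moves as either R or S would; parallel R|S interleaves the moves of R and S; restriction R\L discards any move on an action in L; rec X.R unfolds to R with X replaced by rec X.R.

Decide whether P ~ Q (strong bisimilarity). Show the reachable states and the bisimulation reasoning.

P's transition system — 4 states:
  m0 = rec X. b.a.a.a.X :: =b=> m1
  m1 = a.a.a.(rec X. b.a.a.a.X) :: =a=> m2
  m2 = a.a.(rec X. b.a.a.a.X) :: =a=> m3
  m3 = a.(rec X. b.a.a.a.X) :: =a=> m0
Q's transition system — 4 states:
  n0 = rec X. b.a.(0 + a.a.X) :: =b=> n1
  n1 = a.(0 + a.a.(rec X. b.a.(0 + a.a.X))) :: =a=> n2
  n2 = 0 + a.a.(rec X. b.a.(0 + a.a.X)) :: =a=> n3
  n3 = a.(rec X. b.a.(0 + a.a.X)) :: =a=> n0
Bisimilarity quotient blocks:
  B0 = {m0, n0}
  B1 = {m1, n1}
  B2 = {m2, n2}
  B3 = {m3, n3}
m0 ∈ B0, n0 ∈ B0 → same block

YES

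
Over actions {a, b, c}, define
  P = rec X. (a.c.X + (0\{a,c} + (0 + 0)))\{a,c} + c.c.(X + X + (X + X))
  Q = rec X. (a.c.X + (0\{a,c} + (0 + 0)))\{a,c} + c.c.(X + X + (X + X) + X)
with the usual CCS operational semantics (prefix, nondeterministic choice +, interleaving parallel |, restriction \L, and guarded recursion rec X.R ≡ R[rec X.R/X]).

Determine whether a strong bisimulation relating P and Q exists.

YES

P's transition system — 3 states:
  p0 = rec X. (a.c.X + (0\{a,c} + (0 + 0)))\{a,c} + c.c.(X + X + (X + X)) → -c-> p1
  p1 = c.((rec X. (a.c.X + (0\{a,c} + (0 + 0)))\{a,c} + c.c.(X + X + (X + X))) + (rec X. (a.c.X + (0\{a,c} + (0 + 0)))\{a,c} + c.c.(X + X + (X + X))) + ((rec X. (a.c.X + (0\{a,c} + (0 + 0)))\{a,c} + c.c.(X + X + (X + X))) + (rec X. (a.c.X + (0\{a,c} + (0 + 0)))\{a,c} + c.c.(X + X + (X + X))))) → -c-> p2
  p2 = (rec X. (a.c.X + (0\{a,c} + (0 + 0)))\{a,c} + c.c.(X + X + (X + X))) + (rec X. (a.c.X + (0\{a,c} + (0 + 0)))\{a,c} + c.c.(X + X + (X + X))) + ((rec X. (a.c.X + (0\{a,c} + (0 + 0)))\{a,c} + c.c.(X + X + (X + X))) + (rec X. (a.c.X + (0\{a,c} + (0 + 0)))\{a,c} + c.c.(X + X + (X + X)))) → -c-> p1
Q's transition system — 3 states:
  q0 = rec X. (a.c.X + (0\{a,c} + (0 + 0)))\{a,c} + c.c.(X + X + (X + X) + X) → -c-> q1
  q1 = c.((rec X. (a.c.X + (0\{a,c} + (0 + 0)))\{a,c} + c.c.(X + X + (X + X) + X)) + (rec X. (a.c.X + (0\{a,c} + (0 + 0)))\{a,c} + c.c.(X + X + (X + X) + X)) + ((rec X. (a.c.X + (0\{a,c} + (0 + 0)))\{a,c} + c.c.(X + X + (X + X) + X)) + (rec X. (a.c.X + (0\{a,c} + (0 + 0)))\{a,c} + c.c.(X + X + (X + X) + X))) + (rec X. (a.c.X + (0\{a,c} + (0 + 0)))\{a,c} + c.c.(X + X + (X + X) + X))) → -c-> q2
  q2 = (rec X. (a.c.X + (0\{a,c} + (0 + 0)))\{a,c} + c.c.(X + X + (X + X) + X)) + (rec X. (a.c.X + (0\{a,c} + (0 + 0)))\{a,c} + c.c.(X + X + (X + X) + X)) + ((rec X. (a.c.X + (0\{a,c} + (0 + 0)))\{a,c} + c.c.(X + X + (X + X) + X)) + (rec X. (a.c.X + (0\{a,c} + (0 + 0)))\{a,c} + c.c.(X + X + (X + X) + X))) + (rec X. (a.c.X + (0\{a,c} + (0 + 0)))\{a,c} + c.c.(X + X + (X + X) + X)) → -c-> q1
Partition-refinement fixed point:
  B0 = {p0, p1, p2, q0, q1, q2}
p0 ∈ B0, q0 ∈ B0 → same block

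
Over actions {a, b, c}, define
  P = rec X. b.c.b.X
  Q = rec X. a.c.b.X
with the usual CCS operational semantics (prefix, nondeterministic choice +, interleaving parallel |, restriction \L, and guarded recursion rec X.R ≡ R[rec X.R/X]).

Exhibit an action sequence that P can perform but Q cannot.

b

LTS(P): 3 reachable states
  m0 = rec X. b.c.b.X | --b--▸ m1
  m1 = c.b.(rec X. b.c.b.X) | --c--▸ m2
  m2 = b.(rec X. b.c.b.X) | --b--▸ m0
LTS(Q): 3 reachable states
  n0 = rec X. a.c.b.X | --a--▸ n1
  n1 = c.b.(rec X. a.c.b.X) | --c--▸ n2
  n2 = b.(rec X. a.c.b.X) | --b--▸ n0
Trace ⟨b⟩ through P, begin at {m0}:
  step 1 (b): {m1}
  — P admits the full trace.
Trace ⟨b⟩ through Q, begin at {n0}:
  step 1 (b): no successor for Q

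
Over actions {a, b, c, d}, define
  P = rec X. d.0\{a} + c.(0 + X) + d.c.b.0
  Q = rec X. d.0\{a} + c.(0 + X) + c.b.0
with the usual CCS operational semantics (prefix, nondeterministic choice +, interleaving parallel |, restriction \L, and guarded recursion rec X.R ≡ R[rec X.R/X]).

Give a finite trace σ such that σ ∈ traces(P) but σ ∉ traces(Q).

P's transition system — 6 states:
  p0 = rec X. d.0\{a} + c.(0 + X) + d.c.b.0 → —c→ p1, —d→ p2, —d→ p3
  p1 = 0 + (rec X. d.0\{a} + c.(0 + X) + d.c.b.0) → —c→ p1, —d→ p2, —d→ p3
  p2 = 0\{a} → (no moves)
  p3 = c.b.0 → —c→ p4
  p4 = b.0 → —b→ p5
  p5 = 0 → (no moves)
Q's transition system — 5 states:
  q0 = rec X. d.0\{a} + c.(0 + X) + c.b.0 → —c→ q1, —c→ q2, —d→ q3
  q1 = 0 + (rec X. d.0\{a} + c.(0 + X) + c.b.0) → —c→ q1, —c→ q2, —d→ q3
  q2 = b.0 → —b→ q4
  q3 = 0\{a} → (no moves)
  q4 = 0 → (no moves)
Trace ⟨dc⟩ through P, begin at {p0}:
  step 1 (d): {p2, p3}
  step 2 (c): {p4}
  P completes σ.
Trace ⟨dc⟩ through Q, begin at {q0}:
  step 1 (d): {q3}
  step 2 (c): ∅ (Q stuck)

dc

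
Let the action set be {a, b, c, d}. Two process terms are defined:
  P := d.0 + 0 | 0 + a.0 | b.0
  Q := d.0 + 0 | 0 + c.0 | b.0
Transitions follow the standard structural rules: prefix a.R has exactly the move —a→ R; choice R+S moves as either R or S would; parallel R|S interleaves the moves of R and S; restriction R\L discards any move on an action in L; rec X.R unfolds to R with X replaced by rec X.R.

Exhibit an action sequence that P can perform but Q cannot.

a

P's transition system — 5 states:
  m0 = d.0 + 0 | 0 + a.0 | b.0 :: —a→ m1, —b→ m2, —d→ m3
  m1 = 0 | b.0 :: —b→ m4
  m2 = a.0 | 0 :: —a→ m4
  m3 = 0 :: deadlocked
  m4 = 0 | 0 :: deadlocked
Q's transition system — 5 states:
  n0 = d.0 + 0 | 0 + c.0 | b.0 :: —b→ n1, —c→ n2, —d→ n3
  n1 = c.0 | 0 :: —c→ n4
  n2 = 0 | b.0 :: —b→ n4
  n3 = 0 :: deadlocked
  n4 = 0 | 0 :: deadlocked
Trace ⟨a⟩ through P, begin at {m0}:
  after a @ step 1: {m1}
  — P admits the full trace.
Trace ⟨a⟩ through Q, begin at {n0}:
  after a @ step 1: ∅ (Q stuck)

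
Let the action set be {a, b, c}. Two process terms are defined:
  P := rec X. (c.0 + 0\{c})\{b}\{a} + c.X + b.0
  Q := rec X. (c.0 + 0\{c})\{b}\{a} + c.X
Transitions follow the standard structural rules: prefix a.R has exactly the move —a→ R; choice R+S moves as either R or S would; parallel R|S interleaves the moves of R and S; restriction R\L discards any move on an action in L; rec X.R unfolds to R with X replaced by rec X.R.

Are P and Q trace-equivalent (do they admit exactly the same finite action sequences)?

P's transition system — 3 states:
  m0 = rec X. (c.0 + 0\{c})\{b}\{a} + c.X + b.0 → =b=> m1, =c=> m0, =c=> m2
  m1 = 0 → ·
  m2 = 0\{b}\{a} → ·
Q's transition system — 2 states:
  n0 = rec X. (c.0 + 0\{c})\{b}\{a} + c.X → =c=> n0, =c=> n1
  n1 = 0\{b}\{a} → ·
Trace ⟨b⟩ through P, begin at {m0}:
  after b @ step 1: {m1}
  P completes σ.
Trace ⟨b⟩ through Q, begin at {n0}:
  after b @ step 1: no successor for Q

trace-distinct — witness ⟨b⟩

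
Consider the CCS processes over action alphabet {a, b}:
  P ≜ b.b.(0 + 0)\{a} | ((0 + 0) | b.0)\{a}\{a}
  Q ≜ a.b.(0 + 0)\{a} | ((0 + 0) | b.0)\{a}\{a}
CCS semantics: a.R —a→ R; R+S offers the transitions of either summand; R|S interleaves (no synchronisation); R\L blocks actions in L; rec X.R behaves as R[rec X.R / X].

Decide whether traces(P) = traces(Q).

traces(P) ≠ traces(Q) — witness ⟨bb⟩

LTS(P): 6 reachable states
  m0 = b.b.(0 + 0)\{a} | ((0 + 0) | b.0)\{a}\{a} has moves =b=> m1, =b=> m2
  m1 = b.(0 + 0)\{a} | ((0 + 0) | b.0)\{a}\{a} has moves =b=> m3, =b=> m4
  m2 = b.b.(0 + 0)\{a} | ((0 + 0) | 0)\{a}\{a} has moves =b=> m4
  m3 = (0 + 0)\{a} | ((0 + 0) | b.0)\{a}\{a} has moves =b=> m5
  m4 = b.(0 + 0)\{a} | ((0 + 0) | 0)\{a}\{a} has moves =b=> m5
  m5 = (0 + 0)\{a} | ((0 + 0) | 0)\{a}\{a} has moves ·
LTS(Q): 6 reachable states
  n0 = a.b.(0 + 0)\{a} | ((0 + 0) | b.0)\{a}\{a} has moves =a=> n1, =b=> n2
  n1 = b.(0 + 0)\{a} | ((0 + 0) | b.0)\{a}\{a} has moves =b=> n3, =b=> n4
  n2 = a.b.(0 + 0)\{a} | ((0 + 0) | 0)\{a}\{a} has moves =a=> n4
  n3 = (0 + 0)\{a} | ((0 + 0) | b.0)\{a}\{a} has moves =b=> n5
  n4 = b.(0 + 0)\{a} | ((0 + 0) | 0)\{a}\{a} has moves =b=> n5
  n5 = (0 + 0)\{a} | ((0 + 0) | 0)\{a}\{a} has moves ·
Executing bb from P (initial set {m0}):
  [1] b ⇒ {m1, m2}
  [2] b ⇒ {m3, m4}
  ✓ P
Executing bb from Q (initial set {n0}):
  [1] b ⇒ {n2}
  [2] b ⇒ ∅ (Q stuck)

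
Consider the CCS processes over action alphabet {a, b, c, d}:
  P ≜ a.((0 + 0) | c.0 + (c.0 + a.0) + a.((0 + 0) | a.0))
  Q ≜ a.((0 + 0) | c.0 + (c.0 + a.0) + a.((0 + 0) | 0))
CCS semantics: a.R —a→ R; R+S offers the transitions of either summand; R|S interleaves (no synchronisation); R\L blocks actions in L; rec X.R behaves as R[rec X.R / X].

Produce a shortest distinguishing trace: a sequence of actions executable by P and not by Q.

P's transition system — 5 states:
  m0 = a.((0 + 0) | c.0 + (c.0 + a.0) + a.((0 + 0) | a.0)) ⊢ ··a··> m1
  m1 = (0 + 0) | c.0 + (c.0 + a.0) + a.((0 + 0) | a.0) ⊢ ··a··> m2, ··a··> m3, ··c··> m3, ··c··> m4
  m2 = (0 + 0) | a.0 ⊢ ··a··> m4
  m3 = 0 ⊢ ∅
  m4 = (0 + 0) | 0 ⊢ ∅
Q's transition system — 4 states:
  n0 = a.((0 + 0) | c.0 + (c.0 + a.0) + a.((0 + 0) | 0)) ⊢ ··a··> n1
  n1 = (0 + 0) | c.0 + (c.0 + a.0) + a.((0 + 0) | 0) ⊢ ··a··> n2, ··a··> n3, ··c··> n2, ··c··> n3
  n2 = (0 + 0) | 0 ⊢ ∅
  n3 = 0 ⊢ ∅
Trace ⟨aaa⟩ through P, begin at {m0}:
  [1] a ⇒ {m1}
  [2] a ⇒ {m2, m3}
  [3] a ⇒ {m4}
  ✓ P
Trace ⟨aaa⟩ through Q, begin at {n0}:
  [1] a ⇒ {n1}
  [2] a ⇒ {n2, n3}
  [3] a ⇒ ∅  — Q cannot continue

aaa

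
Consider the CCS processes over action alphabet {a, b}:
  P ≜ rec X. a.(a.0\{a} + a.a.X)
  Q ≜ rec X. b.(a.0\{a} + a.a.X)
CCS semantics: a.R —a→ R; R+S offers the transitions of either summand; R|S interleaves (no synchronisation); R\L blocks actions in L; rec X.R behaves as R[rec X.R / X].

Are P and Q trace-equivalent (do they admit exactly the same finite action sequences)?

trace-distinct — witness ⟨a⟩

P's transition system — 4 states:
  s0 = rec X. a.(a.0\{a} + a.a.X) | --a--▸ s1
  s1 = a.0\{a} + a.a.(rec X. a.(a.0\{a} + a.a.X)) | --a--▸ s2, --a--▸ s3
  s2 = 0\{a} | (no moves)
  s3 = a.(rec X. a.(a.0\{a} + a.a.X)) | --a--▸ s0
Q's transition system — 4 states:
  t0 = rec X. b.(a.0\{a} + a.a.X) | --b--▸ t1
  t1 = a.0\{a} + a.a.(rec X. b.(a.0\{a} + a.a.X)) | --a--▸ t2, --a--▸ t3
  t2 = 0\{a} | (no moves)
  t3 = a.(rec X. b.(a.0\{a} + a.a.X)) | --a--▸ t0
Run σ = ⟨a⟩ on P: start {s0}
  step 1 (a): {s1}
  ✓ P
Run σ = ⟨a⟩ on Q: start {t0}
  step 1 (a): ∅  — Q cannot continue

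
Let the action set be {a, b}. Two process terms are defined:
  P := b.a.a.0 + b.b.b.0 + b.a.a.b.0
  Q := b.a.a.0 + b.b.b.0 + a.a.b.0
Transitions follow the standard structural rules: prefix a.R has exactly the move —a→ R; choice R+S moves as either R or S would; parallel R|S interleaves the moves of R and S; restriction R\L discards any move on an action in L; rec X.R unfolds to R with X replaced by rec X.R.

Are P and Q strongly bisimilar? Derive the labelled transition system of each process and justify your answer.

LTS(P): 8 reachable states
  m0 = b.a.a.0 + b.b.b.0 + b.a.a.b.0 | --b--▸ m1, --b--▸ m2, --b--▸ m3
  m1 = a.a.0 | --a--▸ m4
  m2 = a.a.b.0 | --a--▸ m5
  m3 = b.b.0 | --b--▸ m6
  m4 = a.0 | --a--▸ m7
  m5 = a.b.0 | --a--▸ m6
  m6 = b.0 | --b--▸ m7
  m7 = 0 | deadlocked
LTS(Q): 7 reachable states
  n0 = b.a.a.0 + b.b.b.0 + a.a.b.0 | --a--▸ n1, --b--▸ n2, --b--▸ n3
  n1 = a.b.0 | --a--▸ n4
  n2 = a.a.0 | --a--▸ n5
  n3 = b.b.0 | --b--▸ n4
  n4 = b.0 | --b--▸ n6
  n5 = a.0 | --a--▸ n6
  n6 = 0 | deadlocked
Bisimilarity quotient blocks:
  B0 = {m0}
  B1 = {m3, n3}
  B2 = {m6, n4}
  B3 = {m7, n6}
  B4 = {m2}
  B5 = {m5, n1}
  B6 = {m1, n2}
  B7 = {m4, n5}
  B8 = {n0}
m0 ∈ B0, n0 ∈ B8 → different blocks

not bisimilar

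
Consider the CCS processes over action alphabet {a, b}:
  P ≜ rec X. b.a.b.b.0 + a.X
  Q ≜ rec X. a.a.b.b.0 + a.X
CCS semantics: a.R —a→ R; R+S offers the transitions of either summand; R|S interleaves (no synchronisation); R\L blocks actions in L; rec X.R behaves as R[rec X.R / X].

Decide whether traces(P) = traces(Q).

P's transition system — 5 states:
  s0 = rec X. b.a.b.b.0 + a.X → -a-> s0, -b-> s1
  s1 = a.b.b.0 → -a-> s2
  s2 = b.b.0 → -b-> s3
  s3 = b.0 → -b-> s4
  s4 = 0 → deadlocked
Q's transition system — 5 states:
  t0 = rec X. a.a.b.b.0 + a.X → -a-> t0, -a-> t1
  t1 = a.b.b.0 → -a-> t2
  t2 = b.b.0 → -b-> t3
  t3 = b.0 → -b-> t4
  t4 = 0 → deadlocked
Trace ⟨b⟩ through P, begin at {s0}:
  step 1 (b): {s1}
  — P admits the full trace.
Trace ⟨b⟩ through Q, begin at {t0}:
  step 1 (b): ∅  — Q cannot continue

traces(P) ≠ traces(Q) — witness ⟨b⟩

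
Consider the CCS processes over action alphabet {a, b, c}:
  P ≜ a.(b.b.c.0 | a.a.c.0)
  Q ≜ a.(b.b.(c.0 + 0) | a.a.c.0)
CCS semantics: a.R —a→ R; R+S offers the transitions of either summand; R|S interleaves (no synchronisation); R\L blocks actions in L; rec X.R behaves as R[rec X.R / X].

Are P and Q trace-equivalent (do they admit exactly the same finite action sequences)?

Reachable graph of P (17 states):
  m0 = a.(b.b.c.0 | a.a.c.0) → -a-> m1
  m1 = b.b.c.0 | a.a.c.0 → -a-> m2, -b-> m3
  m2 = b.b.c.0 | a.c.0 → -a-> m4, -b-> m5
  m3 = b.c.0 | a.a.c.0 → -a-> m5, -b-> m6
  m4 = b.b.c.0 | c.0 → -b-> m7, -c-> m8
  m5 = b.c.0 | a.c.0 → -a-> m7, -b-> m9
  m6 = c.0 | a.a.c.0 → -a-> m9, -c-> m10
  m7 = b.c.0 | c.0 → -b-> m11, -c-> m12
  m8 = b.b.c.0 | 0 → -b-> m12
  m9 = c.0 | a.c.0 → -a-> m11, -c-> m13
  m10 = 0 | a.a.c.0 → -a-> m13
  m11 = c.0 | c.0 → -c-> m14, -c-> m15
  m12 = b.c.0 | 0 → -b-> m15
  m13 = 0 | a.c.0 → -a-> m14
  m14 = 0 | c.0 → -c-> m16
  m15 = c.0 | 0 → -c-> m16
  m16 = 0 | 0 → stopped
Reachable graph of Q (17 states):
  n0 = a.(b.b.(c.0 + 0) | a.a.c.0) → -a-> n1
  n1 = b.b.(c.0 + 0) | a.a.c.0 → -a-> n2, -b-> n3
  n2 = b.b.(c.0 + 0) | a.c.0 → -a-> n4, -b-> n5
  n3 = b.(c.0 + 0) | a.a.c.0 → -a-> n5, -b-> n6
  n4 = b.b.(c.0 + 0) | c.0 → -b-> n7, -c-> n8
  n5 = b.(c.0 + 0) | a.c.0 → -a-> n7, -b-> n9
  n6 = (c.0 + 0) | a.a.c.0 → -a-> n9, -c-> n10
  n7 = b.(c.0 + 0) | c.0 → -b-> n11, -c-> n12
  n8 = b.b.(c.0 + 0) | 0 → -b-> n12
  n9 = (c.0 + 0) | a.c.0 → -a-> n11, -c-> n13
  n10 = 0 | a.a.c.0 → -a-> n13
  n11 = (c.0 + 0) | c.0 → -c-> n14, -c-> n15
  n12 = b.(c.0 + 0) | 0 → -b-> n14
  n13 = 0 | a.c.0 → -a-> n15
  n14 = (c.0 + 0) | 0 → -c-> n16
  n15 = 0 | c.0 → -c-> n16
  n16 = 0 | 0 → stopped
Bisimilarity quotient blocks:
  B0 = {m0, n0}
  B1 = {m1, n1}
  B2 = {m3, n3}
  B3 = {m6, n6}
  B4 = {m10, n10}
  B5 = {m13, n13}
  B6 = {m14, m15, n14, n15}
  B7 = {m16, n16}
  B8 = {m9, n9}
  B9 = {m11, n11}
  B10 = {m5, n5}
  B11 = {m7, n7}
  B12 = {m12, n12}
  B13 = {m2, n2}
  B14 = {m4, n4}
  B15 = {m8, n8}
m0 ∈ B0, n0 ∈ B0 → same block
Bisimilar ⇒ trace-equivalent.

YES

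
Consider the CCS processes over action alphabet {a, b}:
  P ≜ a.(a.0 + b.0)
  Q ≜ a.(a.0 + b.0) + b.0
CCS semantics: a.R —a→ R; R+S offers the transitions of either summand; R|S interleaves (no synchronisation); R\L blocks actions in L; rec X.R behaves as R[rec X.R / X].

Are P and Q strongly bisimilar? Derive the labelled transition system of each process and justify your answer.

P's transition system — 3 states:
  p0 = a.(a.0 + b.0) | ··a··> p1
  p1 = a.0 + b.0 | ··a··> p2, ··b··> p2
  p2 = 0 | stopped
Q's transition system — 3 states:
  q0 = a.(a.0 + b.0) + b.0 | ··a··> q1, ··b··> q2
  q1 = a.0 + b.0 | ··a··> q2, ··b··> q2
  q2 = 0 | stopped
Bisimilarity quotient blocks:
  B0 = {p0}
  B1 = {p1, q1}
  B2 = {p2, q2}
  B3 = {q0}
p0 ∈ B0, q0 ∈ B3 → different blocks

not bisimilar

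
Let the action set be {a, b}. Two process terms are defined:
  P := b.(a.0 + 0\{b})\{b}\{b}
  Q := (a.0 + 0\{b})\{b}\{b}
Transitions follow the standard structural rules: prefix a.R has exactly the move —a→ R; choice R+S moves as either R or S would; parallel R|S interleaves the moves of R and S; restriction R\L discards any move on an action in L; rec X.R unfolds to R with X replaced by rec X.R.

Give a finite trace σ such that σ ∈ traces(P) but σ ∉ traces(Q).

b

Reachable graph of P (3 states):
  p0 = b.(a.0 + 0\{b})\{b}\{b} :: =b=> p1
  p1 = (a.0 + 0\{b})\{b}\{b} :: =a=> p2
  p2 = 0\{b}\{b} :: stopped
Reachable graph of Q (2 states):
  q0 = (a.0 + 0\{b})\{b}\{b} :: =a=> q1
  q1 = 0\{b}\{b} :: stopped
Executing b from P (initial set {p0}):
  step 1 (b): {p1}
  — P admits the full trace.
Executing b from Q (initial set {q0}):
  step 1 (b): ∅  — Q cannot continue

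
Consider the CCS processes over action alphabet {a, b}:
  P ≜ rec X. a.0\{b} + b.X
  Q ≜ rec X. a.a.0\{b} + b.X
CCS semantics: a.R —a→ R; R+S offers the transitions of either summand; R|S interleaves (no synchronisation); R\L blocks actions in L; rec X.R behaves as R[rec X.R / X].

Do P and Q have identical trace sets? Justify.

traces(P) ≠ traces(Q) — witness ⟨aa⟩

Reachable graph of P (2 states):
  u0 = rec X. a.0\{b} + b.X has moves ··a··> u1, ··b··> u0
  u1 = 0\{b} has moves (no moves)
Reachable graph of Q (3 states):
  v0 = rec X. a.a.0\{b} + b.X has moves ··a··> v1, ··b··> v0
  v1 = a.0\{b} has moves ··a··> v2
  v2 = 0\{b} has moves (no moves)
Run σ = ⟨aa⟩ on Q: start {v0}
  [1] a ⇒ {v1}
  [2] a ⇒ {v2}
  ✓ Q
Run σ = ⟨aa⟩ on P: start {u0}
  [1] a ⇒ {u1}
  [2] a ⇒ no successor for P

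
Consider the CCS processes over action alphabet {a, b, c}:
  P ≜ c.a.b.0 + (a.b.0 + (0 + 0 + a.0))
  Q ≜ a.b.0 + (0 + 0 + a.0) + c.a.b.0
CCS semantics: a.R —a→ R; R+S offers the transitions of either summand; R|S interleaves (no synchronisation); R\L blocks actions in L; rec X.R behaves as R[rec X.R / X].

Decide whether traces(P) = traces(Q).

Reachable graph of P (4 states):
  p0 = c.a.b.0 + (a.b.0 + (0 + 0 + a.0)) | ··a··> p1, ··a··> p2, ··c··> p3
  p1 = 0 | (no moves)
  p2 = b.0 | ··b··> p1
  p3 = a.b.0 | ··a··> p2
Reachable graph of Q (4 states):
  q0 = a.b.0 + (0 + 0 + a.0) + c.a.b.0 | ··a··> q1, ··a··> q2, ··c··> q3
  q1 = 0 | (no moves)
  q2 = b.0 | ··b··> q1
  q3 = a.b.0 | ··a··> q2
Bisimilarity quotient blocks:
  B0 = {p0, q0}
  B1 = {p1, q1}
  B2 = {p2, q2}
  B3 = {p3, q3}
p0 ∈ B0, q0 ∈ B0 → same block
Bisimilar ⇒ trace-equivalent.

YES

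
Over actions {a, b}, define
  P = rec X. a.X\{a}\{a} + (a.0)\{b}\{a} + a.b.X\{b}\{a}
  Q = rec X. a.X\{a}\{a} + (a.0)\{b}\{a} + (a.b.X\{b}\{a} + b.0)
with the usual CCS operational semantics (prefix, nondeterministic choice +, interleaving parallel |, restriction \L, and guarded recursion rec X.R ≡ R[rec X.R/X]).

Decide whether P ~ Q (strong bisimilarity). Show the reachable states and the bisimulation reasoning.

NO

Reachable graph of P (4 states):
  p0 = rec X. a.X\{a}\{a} + (a.0)\{b}\{a} + a.b.X\{b}\{a} :: =a=> p1, =a=> p2
  p1 = (rec X. a.X\{a}\{a} + (a.0)\{b}\{a} + a.b.X\{b}\{a})\{a}\{a} :: stopped
  p2 = b.(rec X. a.X\{a}\{a} + (a.0)\{b}\{a} + a.b.X\{b}\{a})\{b}\{a} :: =b=> p3
  p3 = (rec X. a.X\{a}\{a} + (a.0)\{b}\{a} + a.b.X\{b}\{a})\{b}\{a} :: stopped
Reachable graph of Q (6 states):
  q0 = rec X. a.X\{a}\{a} + (a.0)\{b}\{a} + (a.b.X\{b}\{a} + b.0) :: =a=> q1, =a=> q2, =b=> q3
  q1 = (rec X. a.X\{a}\{a} + (a.0)\{b}\{a} + (a.b.X\{b}\{a} + b.0))\{a}\{a} :: =b=> q4
  q2 = b.(rec X. a.X\{a}\{a} + (a.0)\{b}\{a} + (a.b.X\{b}\{a} + b.0))\{b}\{a} :: =b=> q5
  q3 = 0 :: stopped
  q4 = 0\{a}\{a} :: stopped
  q5 = (rec X. a.X\{a}\{a} + (a.0)\{b}\{a} + (a.b.X\{b}\{a} + b.0))\{b}\{a} :: stopped
Bisimilarity quotient blocks:
  B0 = {p0}
  B1 = {p2, q1, q2}
  B2 = {p1, p3, q3, q4, q5}
  B3 = {q0}
p0 ∈ B0, q0 ∈ B3 → different blocks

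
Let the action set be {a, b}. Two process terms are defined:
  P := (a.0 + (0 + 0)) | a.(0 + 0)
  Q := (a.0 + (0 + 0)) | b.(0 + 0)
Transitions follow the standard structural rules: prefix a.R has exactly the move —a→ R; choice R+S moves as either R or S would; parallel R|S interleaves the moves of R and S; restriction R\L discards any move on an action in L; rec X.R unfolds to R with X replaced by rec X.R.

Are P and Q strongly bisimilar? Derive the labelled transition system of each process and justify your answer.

P's transition system — 4 states:
  u0 = (a.0 + (0 + 0)) | a.(0 + 0) → -a-> u1, -a-> u2
  u1 = (a.0 + (0 + 0)) | (0 + 0) → -a-> u3
  u2 = 0 | a.(0 + 0) → -a-> u3
  u3 = 0 | (0 + 0) → (no moves)
Q's transition system — 4 states:
  v0 = (a.0 + (0 + 0)) | b.(0 + 0) → -a-> v1, -b-> v2
  v1 = 0 | b.(0 + 0) → -b-> v3
  v2 = (a.0 + (0 + 0)) | (0 + 0) → -a-> v3
  v3 = 0 | (0 + 0) → (no moves)
Coarsest stable partition (strong bisimilarity classes):
  B0 = {u0}
  B1 = {u1, u2, v2}
  B2 = {u3, v3}
  B3 = {v0}
  B4 = {v1}
u0 ∈ B0, v0 ∈ B3 → different blocks

NO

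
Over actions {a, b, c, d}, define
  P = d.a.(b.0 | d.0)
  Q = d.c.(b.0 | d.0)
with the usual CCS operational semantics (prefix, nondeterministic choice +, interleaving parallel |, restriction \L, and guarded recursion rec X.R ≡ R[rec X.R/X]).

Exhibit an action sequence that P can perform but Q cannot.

da

Reachable graph of P (6 states):
  s0 = d.a.(b.0 | d.0) ⊢ —d→ s1
  s1 = a.(b.0 | d.0) ⊢ —a→ s2
  s2 = b.0 | d.0 ⊢ —b→ s3, —d→ s4
  s3 = 0 | d.0 ⊢ —d→ s5
  s4 = b.0 | 0 ⊢ —b→ s5
  s5 = 0 | 0 ⊢ ·
Reachable graph of Q (6 states):
  t0 = d.c.(b.0 | d.0) ⊢ —d→ t1
  t1 = c.(b.0 | d.0) ⊢ —c→ t2
  t2 = b.0 | d.0 ⊢ —b→ t3, —d→ t4
  t3 = 0 | d.0 ⊢ —d→ t5
  t4 = b.0 | 0 ⊢ —b→ t5
  t5 = 0 | 0 ⊢ ·
Executing da from P (initial set {s0}):
  [1] d ⇒ {s1}
  [2] a ⇒ {s2}
  P completes σ.
Executing da from Q (initial set {t0}):
  [1] d ⇒ {t1}
  [2] a ⇒ ∅  — Q cannot continue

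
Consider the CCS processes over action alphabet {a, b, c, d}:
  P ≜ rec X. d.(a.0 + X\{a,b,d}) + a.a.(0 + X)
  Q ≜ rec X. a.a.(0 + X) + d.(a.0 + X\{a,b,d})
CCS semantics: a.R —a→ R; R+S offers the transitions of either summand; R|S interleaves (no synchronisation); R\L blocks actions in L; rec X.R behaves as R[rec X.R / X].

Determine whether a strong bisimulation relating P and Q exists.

YES

LTS(P): 5 reachable states
  s0 = rec X. d.(a.0 + X\{a,b,d}) + a.a.(0 + X) has moves --a--▸ s1, --d--▸ s2
  s1 = a.(0 + (rec X. d.(a.0 + X\{a,b,d}) + a.a.(0 + X))) has moves --a--▸ s3
  s2 = a.0 + (rec X. d.(a.0 + X\{a,b,d}) + a.a.(0 + X))\{a,b,d} has moves --a--▸ s4
  s3 = 0 + (rec X. d.(a.0 + X\{a,b,d}) + a.a.(0 + X)) has moves --a--▸ s1, --d--▸ s2
  s4 = 0 has moves stopped
LTS(Q): 5 reachable states
  t0 = rec X. a.a.(0 + X) + d.(a.0 + X\{a,b,d}) has moves --a--▸ t1, --d--▸ t2
  t1 = a.(0 + (rec X. a.a.(0 + X) + d.(a.0 + X\{a,b,d}))) has moves --a--▸ t3
  t2 = a.0 + (rec X. a.a.(0 + X) + d.(a.0 + X\{a,b,d}))\{a,b,d} has moves --a--▸ t4
  t3 = 0 + (rec X. a.a.(0 + X) + d.(a.0 + X\{a,b,d})) has moves --a--▸ t1, --d--▸ t2
  t4 = 0 has moves stopped
Bisimilarity quotient blocks:
  B0 = {s0, s3, t0, t3}
  B1 = {s1, t1}
  B2 = {s2, t2}
  B3 = {s4, t4}
s0 ∈ B0, t0 ∈ B0 → same block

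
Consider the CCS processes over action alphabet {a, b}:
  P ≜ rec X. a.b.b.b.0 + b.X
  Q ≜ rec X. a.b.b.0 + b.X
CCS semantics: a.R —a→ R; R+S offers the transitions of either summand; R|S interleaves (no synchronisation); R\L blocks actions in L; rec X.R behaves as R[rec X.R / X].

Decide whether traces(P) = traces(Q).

Reachable graph of P (5 states):
  p0 = rec X. a.b.b.b.0 + b.X | --a--▸ p1, --b--▸ p0
  p1 = b.b.b.0 | --b--▸ p2
  p2 = b.b.0 | --b--▸ p3
  p3 = b.0 | --b--▸ p4
  p4 = 0 | ∅
Reachable graph of Q (4 states):
  q0 = rec X. a.b.b.0 + b.X | --a--▸ q1, --b--▸ q0
  q1 = b.b.0 | --b--▸ q2
  q2 = b.0 | --b--▸ q3
  q3 = 0 | ∅
Trace ⟨abbb⟩ through P, begin at {p0}:
  after a @ step 1: {p1}
  after b @ step 2: {p2}
  after b @ step 3: {p3}
  after b @ step 4: {p4}
  ✓ P
Trace ⟨abbb⟩ through Q, begin at {q0}:
  after a @ step 1: {q1}
  after b @ step 2: {q2}
  after b @ step 3: {q3}
  after b @ step 4: ∅  — Q cannot continue

traces(P) ≠ traces(Q) — witness ⟨abbb⟩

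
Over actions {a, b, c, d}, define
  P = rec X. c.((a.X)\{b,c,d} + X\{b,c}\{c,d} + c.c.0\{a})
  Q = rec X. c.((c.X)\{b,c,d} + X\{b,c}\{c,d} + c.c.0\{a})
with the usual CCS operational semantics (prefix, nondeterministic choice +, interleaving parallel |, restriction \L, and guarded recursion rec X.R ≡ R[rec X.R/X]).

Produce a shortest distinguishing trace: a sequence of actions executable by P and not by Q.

P's transition system — 5 states:
  s0 = rec X. c.((a.X)\{b,c,d} + X\{b,c}\{c,d} + c.c.0\{a}) has moves -c-> s1
  s1 = (a.(rec X. c.((a.X)\{b,c,d} + X\{b,c}\{c,d} + c.c.0\{a})))\{b,c,d} + (rec X. c.((a.X)\{b,c,d} + X\{b,c}\{c,d} + c.c.0\{a}))\{b,c}\{c,d} + c.c.0\{a} has moves -a-> s2, -c-> s3
  s2 = (rec X. c.((a.X)\{b,c,d} + X\{b,c}\{c,d} + c.c.0\{a}))\{b,c,d} has moves deadlocked
  s3 = c.0\{a} has moves -c-> s4
  s4 = 0\{a} has moves deadlocked
Q's transition system — 4 states:
  t0 = rec X. c.((c.X)\{b,c,d} + X\{b,c}\{c,d} + c.c.0\{a}) has moves -c-> t1
  t1 = (c.(rec X. c.((c.X)\{b,c,d} + X\{b,c}\{c,d} + c.c.0\{a})))\{b,c,d} + (rec X. c.((c.X)\{b,c,d} + X\{b,c}\{c,d} + c.c.0\{a}))\{b,c}\{c,d} + c.c.0\{a} has moves -c-> t2
  t2 = c.0\{a} has moves -c-> t3
  t3 = 0\{a} has moves deadlocked
Executing ca from P (initial set {s0}):
  step 1 (c): {s1}
  step 2 (a): {s2}
  ✓ P
Executing ca from Q (initial set {t0}):
  step 1 (c): {t1}
  step 2 (a): ∅  — Q cannot continue

ca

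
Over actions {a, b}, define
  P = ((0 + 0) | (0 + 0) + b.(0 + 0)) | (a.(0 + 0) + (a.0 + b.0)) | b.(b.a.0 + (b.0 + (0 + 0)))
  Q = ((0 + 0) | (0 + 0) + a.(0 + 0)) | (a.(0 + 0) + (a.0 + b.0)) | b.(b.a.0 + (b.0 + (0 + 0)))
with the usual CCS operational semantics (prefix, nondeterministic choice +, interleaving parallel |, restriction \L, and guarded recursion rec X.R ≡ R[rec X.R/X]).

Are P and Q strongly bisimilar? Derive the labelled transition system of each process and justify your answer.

not bisimilar

Reachable graph of P (24 states):
  p0 = ((0 + 0) | (0 + 0) + b.(0 + 0)) | (a.(0 + 0) + (a.0 + b.0)) | b.(b.a.0 + (b.0 + (0 + 0))) ⊢ =a=> p1, =a=> p2, =b=> p2, =b=> p3, =b=> p4
  p1 = ((0 + 0) | (0 + 0) + b.(0 + 0)) | (0 + 0) | b.(b.a.0 + (b.0 + (0 + 0))) ⊢ =b=> p5, =b=> p6
  p2 = ((0 + 0) | (0 + 0) + b.(0 + 0)) | 0 | b.(b.a.0 + (b.0 + (0 + 0))) ⊢ =b=> p7, =b=> p8
  p3 = ((0 + 0) | (0 + 0) + b.(0 + 0)) | (a.(0 + 0) + (a.0 + b.0)) | (b.a.0 + (b.0 + (0 + 0))) ⊢ =a=> p5, =a=> p7, =b=> p10, =b=> p11, =b=> p7, =b=> p9
  p4 = (0 + 0) | (a.(0 + 0) + (a.0 + b.0)) | b.(b.a.0 + (b.0 + (0 + 0))) ⊢ =a=> p6, =a=> p8, =b=> p11, =b=> p8
  p5 = ((0 + 0) | (0 + 0) + b.(0 + 0)) | (0 + 0) | (b.a.0 + (b.0 + (0 + 0))) ⊢ =b=> p12, =b=> p13, =b=> p14
  p6 = (0 + 0) | (0 + 0) | b.(b.a.0 + (b.0 + (0 + 0))) ⊢ =b=> p14
  p7 = ((0 + 0) | (0 + 0) + b.(0 + 0)) | 0 | (b.a.0 + (b.0 + (0 + 0))) ⊢ =b=> p15, =b=> p16, =b=> p17
  p8 = (0 + 0) | 0 | b.(b.a.0 + (b.0 + (0 + 0))) ⊢ =b=> p17
  p9 = ((0 + 0) | (0 + 0) + b.(0 + 0)) | (a.(0 + 0) + (a.0 + b.0)) | 0 ⊢ =a=> p12, =a=> p15, =b=> p15, =b=> p18
  p10 = ((0 + 0) | (0 + 0) + b.(0 + 0)) | (a.(0 + 0) + (a.0 + b.0)) | a.0 ⊢ =a=> p13, =a=> p16, =a=> p9, =b=> p16, =b=> p19
  p11 = (0 + 0) | (a.(0 + 0) + (a.0 + b.0)) | (b.a.0 + (b.0 + (0 + 0))) ⊢ =a=> p14, =a=> p17, =b=> p17, =b=> p18, =b=> p19
  p12 = ((0 + 0) | (0 + 0) + b.(0 + 0)) | (0 + 0) | 0 ⊢ =b=> p20
  p13 = ((0 + 0) | (0 + 0) + b.(0 + 0)) | (0 + 0) | a.0 ⊢ =a=> p12, =b=> p21
  p14 = (0 + 0) | (0 + 0) | (b.a.0 + (b.0 + (0 + 0))) ⊢ =b=> p20, =b=> p21
  p15 = ((0 + 0) | (0 + 0) + b.(0 + 0)) | 0 | 0 ⊢ =b=> p22
  p16 = ((0 + 0) | (0 + 0) + b.(0 + 0)) | 0 | a.0 ⊢ =a=> p15, =b=> p23
  p17 = (0 + 0) | 0 | (b.a.0 + (b.0 + (0 + 0))) ⊢ =b=> p22, =b=> p23
  p18 = (0 + 0) | (a.(0 + 0) + (a.0 + b.0)) | 0 ⊢ =a=> p20, =a=> p22, =b=> p22
  p19 = (0 + 0) | (a.(0 + 0) + (a.0 + b.0)) | a.0 ⊢ =a=> p18, =a=> p21, =a=> p23, =b=> p23
  p20 = (0 + 0) | (0 + 0) | 0 ⊢ (no moves)
  p21 = (0 + 0) | (0 + 0) | a.0 ⊢ =a=> p20
  p22 = (0 + 0) | 0 | 0 ⊢ (no moves)
  p23 = (0 + 0) | 0 | a.0 ⊢ =a=> p22
Reachable graph of Q (24 states):
  q0 = ((0 + 0) | (0 + 0) + a.(0 + 0)) | (a.(0 + 0) + (a.0 + b.0)) | b.(b.a.0 + (b.0 + (0 + 0))) ⊢ =a=> q1, =a=> q2, =a=> q3, =b=> q2, =b=> q4
  q1 = ((0 + 0) | (0 + 0) + a.(0 + 0)) | (0 + 0) | b.(b.a.0 + (b.0 + (0 + 0))) ⊢ =a=> q5, =b=> q6
  q2 = ((0 + 0) | (0 + 0) + a.(0 + 0)) | 0 | b.(b.a.0 + (b.0 + (0 + 0))) ⊢ =a=> q7, =b=> q8
  q3 = (0 + 0) | (a.(0 + 0) + (a.0 + b.0)) | b.(b.a.0 + (b.0 + (0 + 0))) ⊢ =a=> q5, =a=> q7, =b=> q7, =b=> q9
  q4 = ((0 + 0) | (0 + 0) + a.(0 + 0)) | (a.(0 + 0) + (a.0 + b.0)) | (b.a.0 + (b.0 + (0 + 0))) ⊢ =a=> q6, =a=> q8, =a=> q9, =b=> q10, =b=> q11, =b=> q8
  q5 = (0 + 0) | (0 + 0) | b.(b.a.0 + (b.0 + (0 + 0))) ⊢ =b=> q12
  q6 = ((0 + 0) | (0 + 0) + a.(0 + 0)) | (0 + 0) | (b.a.0 + (b.0 + (0 + 0))) ⊢ =a=> q12, =b=> q13, =b=> q14
  q7 = (0 + 0) | 0 | b.(b.a.0 + (b.0 + (0 + 0))) ⊢ =b=> q15
  q8 = ((0 + 0) | (0 + 0) + a.(0 + 0)) | 0 | (b.a.0 + (b.0 + (0 + 0))) ⊢ =a=> q15, =b=> q16, =b=> q17
  q9 = (0 + 0) | (a.(0 + 0) + (a.0 + b.0)) | (b.a.0 + (b.0 + (0 + 0))) ⊢ =a=> q12, =a=> q15, =b=> q15, =b=> q18, =b=> q19
  q10 = ((0 + 0) | (0 + 0) + a.(0 + 0)) | (a.(0 + 0) + (a.0 + b.0)) | 0 ⊢ =a=> q13, =a=> q16, =a=> q18, =b=> q16
  q11 = ((0 + 0) | (0 + 0) + a.(0 + 0)) | (a.(0 + 0) + (a.0 + b.0)) | a.0 ⊢ =a=> q10, =a=> q14, =a=> q17, =a=> q19, =b=> q17
  q12 = (0 + 0) | (0 + 0) | (b.a.0 + (b.0 + (0 + 0))) ⊢ =b=> q20, =b=> q21
  q13 = ((0 + 0) | (0 + 0) + a.(0 + 0)) | (0 + 0) | 0 ⊢ =a=> q20
  q14 = ((0 + 0) | (0 + 0) + a.(0 + 0)) | (0 + 0) | a.0 ⊢ =a=> q13, =a=> q21
  q15 = (0 + 0) | 0 | (b.a.0 + (b.0 + (0 + 0))) ⊢ =b=> q22, =b=> q23
  q16 = ((0 + 0) | (0 + 0) + a.(0 + 0)) | 0 | 0 ⊢ =a=> q22
  q17 = ((0 + 0) | (0 + 0) + a.(0 + 0)) | 0 | a.0 ⊢ =a=> q16, =a=> q23
  q18 = (0 + 0) | (a.(0 + 0) + (a.0 + b.0)) | 0 ⊢ =a=> q20, =a=> q22, =b=> q22
  q19 = (0 + 0) | (a.(0 + 0) + (a.0 + b.0)) | a.0 ⊢ =a=> q18, =a=> q21, =a=> q23, =b=> q23
  q20 = (0 + 0) | (0 + 0) | 0 ⊢ (no moves)
  q21 = (0 + 0) | (0 + 0) | a.0 ⊢ =a=> q20
  q22 = (0 + 0) | 0 | 0 ⊢ (no moves)
  q23 = (0 + 0) | 0 | a.0 ⊢ =a=> q22
Coarsest stable partition (strong bisimilarity classes):
  B0 = {p0}
  B1 = {p1, p2}
  B2 = {p5, p7}
  B3 = {p14, p17, q12, q15}
  B4 = {p20, p22, q20, q22}
  B5 = {p21, p23, q13, q16, q21, q23}
  B6 = {p12, p15}
  B7 = {p13, p16}
  B8 = {p6, p8, q5, q7}
  B9 = {p4, q3}
  B10 = {p11, q9}
  B11 = {p19, q10, q19}
  B12 = {p18, q18}
  B13 = {p3}
  B14 = {p10}
  B15 = {p9}
  B16 = {q0}
  B17 = {q1, q2}
  B18 = {q6, q8}
  B19 = {q14, q17}
  B20 = {q4}
  B21 = {q11}
p0 ∈ B0, q0 ∈ B16 → different blocks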